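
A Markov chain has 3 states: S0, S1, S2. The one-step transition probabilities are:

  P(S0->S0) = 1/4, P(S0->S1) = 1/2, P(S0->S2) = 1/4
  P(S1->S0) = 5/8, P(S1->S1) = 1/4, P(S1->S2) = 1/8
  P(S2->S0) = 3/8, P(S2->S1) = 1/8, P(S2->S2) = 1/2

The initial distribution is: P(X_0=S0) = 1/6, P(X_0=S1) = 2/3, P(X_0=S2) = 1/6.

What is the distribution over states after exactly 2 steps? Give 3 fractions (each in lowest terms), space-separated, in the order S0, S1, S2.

Answer: 145/384 17/48 103/384

Derivation:
Propagating the distribution step by step (d_{t+1} = d_t * P):
d_0 = (S0=1/6, S1=2/3, S2=1/6)
  d_1[S0] = 1/6*1/4 + 2/3*5/8 + 1/6*3/8 = 25/48
  d_1[S1] = 1/6*1/2 + 2/3*1/4 + 1/6*1/8 = 13/48
  d_1[S2] = 1/6*1/4 + 2/3*1/8 + 1/6*1/2 = 5/24
d_1 = (S0=25/48, S1=13/48, S2=5/24)
  d_2[S0] = 25/48*1/4 + 13/48*5/8 + 5/24*3/8 = 145/384
  d_2[S1] = 25/48*1/2 + 13/48*1/4 + 5/24*1/8 = 17/48
  d_2[S2] = 25/48*1/4 + 13/48*1/8 + 5/24*1/2 = 103/384
d_2 = (S0=145/384, S1=17/48, S2=103/384)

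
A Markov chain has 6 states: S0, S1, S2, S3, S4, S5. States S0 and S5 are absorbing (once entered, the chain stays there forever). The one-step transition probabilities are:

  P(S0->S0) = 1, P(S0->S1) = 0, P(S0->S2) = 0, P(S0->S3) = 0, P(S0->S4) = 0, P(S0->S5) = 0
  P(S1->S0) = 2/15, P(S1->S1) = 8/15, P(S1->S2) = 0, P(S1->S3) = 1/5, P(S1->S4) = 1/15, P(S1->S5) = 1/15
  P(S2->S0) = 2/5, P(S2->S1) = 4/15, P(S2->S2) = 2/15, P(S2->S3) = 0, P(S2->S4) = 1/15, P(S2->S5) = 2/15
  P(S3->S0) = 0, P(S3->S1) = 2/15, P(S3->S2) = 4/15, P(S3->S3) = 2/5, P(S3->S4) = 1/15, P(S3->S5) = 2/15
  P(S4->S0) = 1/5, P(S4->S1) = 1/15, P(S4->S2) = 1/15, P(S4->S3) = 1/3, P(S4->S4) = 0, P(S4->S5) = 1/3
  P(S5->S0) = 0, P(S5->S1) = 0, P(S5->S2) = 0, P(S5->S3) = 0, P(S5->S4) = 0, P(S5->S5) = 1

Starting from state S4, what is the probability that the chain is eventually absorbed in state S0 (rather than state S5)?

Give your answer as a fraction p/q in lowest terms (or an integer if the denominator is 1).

Let a_i = P(absorbed in S0 | start in state i).
Boundary conditions: a_S0 = 1, a_S5 = 0.
For each transient state i, a_i = sum_j P(i->j) * a_j:
  a_S1 = 2/15*a_S0 + 8/15*a_S1 + 0*a_S2 + 1/5*a_S3 + 1/15*a_S4 + 1/15*a_S5
  a_S2 = 2/5*a_S0 + 4/15*a_S1 + 2/15*a_S2 + 0*a_S3 + 1/15*a_S4 + 2/15*a_S5
  a_S3 = 0*a_S0 + 2/15*a_S1 + 4/15*a_S2 + 2/5*a_S3 + 1/15*a_S4 + 2/15*a_S5
  a_S4 = 1/5*a_S0 + 1/15*a_S1 + 1/15*a_S2 + 1/3*a_S3 + 0*a_S4 + 1/3*a_S5

Substituting a_S0 = 1 and a_S5 = 0, rearrange to (I - Q) a = r where r[i] = P(i -> S0):
  [7/15, 0, -1/5, -1/15] . (a_S1, a_S2, a_S3, a_S4) = 2/15
  [-4/15, 13/15, 0, -1/15] . (a_S1, a_S2, a_S3, a_S4) = 2/5
  [-2/15, -4/15, 3/5, -1/15] . (a_S1, a_S2, a_S3, a_S4) = 0
  [-1/15, -1/15, -1/3, 1] . (a_S1, a_S2, a_S3, a_S4) = 1/5

Solving yields:
  a_S1 = 5098/9317
  a_S2 = 883/1331
  a_S3 = 4331/9317
  a_S4 = 369/847

Starting state is S4, so the absorption probability is a_S4 = 369/847.

Answer: 369/847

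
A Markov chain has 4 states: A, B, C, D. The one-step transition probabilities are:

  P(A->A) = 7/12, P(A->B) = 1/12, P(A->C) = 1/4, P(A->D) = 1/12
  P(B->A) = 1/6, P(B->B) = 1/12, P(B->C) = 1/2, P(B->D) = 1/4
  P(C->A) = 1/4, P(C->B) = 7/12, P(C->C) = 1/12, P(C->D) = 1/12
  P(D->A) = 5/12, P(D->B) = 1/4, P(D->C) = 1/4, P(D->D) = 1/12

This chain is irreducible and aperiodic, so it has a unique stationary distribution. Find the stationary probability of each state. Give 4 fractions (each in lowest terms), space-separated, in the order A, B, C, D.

Answer: 41/109 103/436 231/872 107/872

Derivation:
The stationary distribution satisfies pi = pi * P, i.e.:
  pi_A = 7/12*pi_A + 1/6*pi_B + 1/4*pi_C + 5/12*pi_D
  pi_B = 1/12*pi_A + 1/12*pi_B + 7/12*pi_C + 1/4*pi_D
  pi_C = 1/4*pi_A + 1/2*pi_B + 1/12*pi_C + 1/4*pi_D
  pi_D = 1/12*pi_A + 1/4*pi_B + 1/12*pi_C + 1/12*pi_D
with normalization: pi_A + pi_B + pi_C + pi_D = 1.

Using the first 3 balance equations plus normalization, the linear system A*pi = b is:
  [-5/12, 1/6, 1/4, 5/12] . pi = 0
  [1/12, -11/12, 7/12, 1/4] . pi = 0
  [1/4, 1/2, -11/12, 1/4] . pi = 0
  [1, 1, 1, 1] . pi = 1

Solving yields:
  pi_A = 41/109
  pi_B = 103/436
  pi_C = 231/872
  pi_D = 107/872

Verification (pi * P):
  41/109*7/12 + 103/436*1/6 + 231/872*1/4 + 107/872*5/12 = 41/109 = pi_A  (ok)
  41/109*1/12 + 103/436*1/12 + 231/872*7/12 + 107/872*1/4 = 103/436 = pi_B  (ok)
  41/109*1/4 + 103/436*1/2 + 231/872*1/12 + 107/872*1/4 = 231/872 = pi_C  (ok)
  41/109*1/12 + 103/436*1/4 + 231/872*1/12 + 107/872*1/12 = 107/872 = pi_D  (ok)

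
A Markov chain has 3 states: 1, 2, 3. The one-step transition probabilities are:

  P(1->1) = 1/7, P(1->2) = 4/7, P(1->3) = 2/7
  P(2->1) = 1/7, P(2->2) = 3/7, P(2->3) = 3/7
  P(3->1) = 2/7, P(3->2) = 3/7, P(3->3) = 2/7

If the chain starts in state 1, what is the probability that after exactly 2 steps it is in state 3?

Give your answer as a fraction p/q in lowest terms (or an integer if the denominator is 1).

Answer: 18/49

Derivation:
Computing P^2 by repeated multiplication:
P^1 =
  1: [1/7, 4/7, 2/7]
  2: [1/7, 3/7, 3/7]
  3: [2/7, 3/7, 2/7]
P^2 =
  1: [9/49, 22/49, 18/49]
  2: [10/49, 22/49, 17/49]
  3: [9/49, 23/49, 17/49]

(P^2)[1 -> 3] = 18/49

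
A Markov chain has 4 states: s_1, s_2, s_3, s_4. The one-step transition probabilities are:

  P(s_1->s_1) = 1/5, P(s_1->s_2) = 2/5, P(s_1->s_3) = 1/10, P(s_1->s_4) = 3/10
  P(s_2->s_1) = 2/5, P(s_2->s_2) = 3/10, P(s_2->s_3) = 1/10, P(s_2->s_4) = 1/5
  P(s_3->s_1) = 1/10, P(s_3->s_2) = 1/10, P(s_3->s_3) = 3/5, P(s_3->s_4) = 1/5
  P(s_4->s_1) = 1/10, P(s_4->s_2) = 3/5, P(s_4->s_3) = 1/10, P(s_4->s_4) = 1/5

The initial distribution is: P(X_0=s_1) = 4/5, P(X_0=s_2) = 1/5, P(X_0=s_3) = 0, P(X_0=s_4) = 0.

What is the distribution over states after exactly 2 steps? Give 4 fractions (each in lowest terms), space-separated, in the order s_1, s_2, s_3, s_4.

Answer: 119/500 97/250 3/20 28/125

Derivation:
Propagating the distribution step by step (d_{t+1} = d_t * P):
d_0 = (s_1=4/5, s_2=1/5, s_3=0, s_4=0)
  d_1[s_1] = 4/5*1/5 + 1/5*2/5 + 0*1/10 + 0*1/10 = 6/25
  d_1[s_2] = 4/5*2/5 + 1/5*3/10 + 0*1/10 + 0*3/5 = 19/50
  d_1[s_3] = 4/5*1/10 + 1/5*1/10 + 0*3/5 + 0*1/10 = 1/10
  d_1[s_4] = 4/5*3/10 + 1/5*1/5 + 0*1/5 + 0*1/5 = 7/25
d_1 = (s_1=6/25, s_2=19/50, s_3=1/10, s_4=7/25)
  d_2[s_1] = 6/25*1/5 + 19/50*2/5 + 1/10*1/10 + 7/25*1/10 = 119/500
  d_2[s_2] = 6/25*2/5 + 19/50*3/10 + 1/10*1/10 + 7/25*3/5 = 97/250
  d_2[s_3] = 6/25*1/10 + 19/50*1/10 + 1/10*3/5 + 7/25*1/10 = 3/20
  d_2[s_4] = 6/25*3/10 + 19/50*1/5 + 1/10*1/5 + 7/25*1/5 = 28/125
d_2 = (s_1=119/500, s_2=97/250, s_3=3/20, s_4=28/125)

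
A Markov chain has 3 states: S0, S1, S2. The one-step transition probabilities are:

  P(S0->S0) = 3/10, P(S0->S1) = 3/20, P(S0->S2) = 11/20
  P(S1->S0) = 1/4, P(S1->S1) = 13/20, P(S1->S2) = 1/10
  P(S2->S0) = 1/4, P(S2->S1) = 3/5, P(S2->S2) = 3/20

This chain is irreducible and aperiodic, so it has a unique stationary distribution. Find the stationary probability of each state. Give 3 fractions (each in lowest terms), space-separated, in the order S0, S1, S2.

Answer: 5/19 183/361 83/361

Derivation:
The stationary distribution satisfies pi = pi * P, i.e.:
  pi_S0 = 3/10*pi_S0 + 1/4*pi_S1 + 1/4*pi_S2
  pi_S1 = 3/20*pi_S0 + 13/20*pi_S1 + 3/5*pi_S2
  pi_S2 = 11/20*pi_S0 + 1/10*pi_S1 + 3/20*pi_S2
with normalization: pi_S0 + pi_S1 + pi_S2 = 1.

Using the first 2 balance equations plus normalization, the linear system A*pi = b is:
  [-7/10, 1/4, 1/4] . pi = 0
  [3/20, -7/20, 3/5] . pi = 0
  [1, 1, 1] . pi = 1

Solving yields:
  pi_S0 = 5/19
  pi_S1 = 183/361
  pi_S2 = 83/361

Verification (pi * P):
  5/19*3/10 + 183/361*1/4 + 83/361*1/4 = 5/19 = pi_S0  (ok)
  5/19*3/20 + 183/361*13/20 + 83/361*3/5 = 183/361 = pi_S1  (ok)
  5/19*11/20 + 183/361*1/10 + 83/361*3/20 = 83/361 = pi_S2  (ok)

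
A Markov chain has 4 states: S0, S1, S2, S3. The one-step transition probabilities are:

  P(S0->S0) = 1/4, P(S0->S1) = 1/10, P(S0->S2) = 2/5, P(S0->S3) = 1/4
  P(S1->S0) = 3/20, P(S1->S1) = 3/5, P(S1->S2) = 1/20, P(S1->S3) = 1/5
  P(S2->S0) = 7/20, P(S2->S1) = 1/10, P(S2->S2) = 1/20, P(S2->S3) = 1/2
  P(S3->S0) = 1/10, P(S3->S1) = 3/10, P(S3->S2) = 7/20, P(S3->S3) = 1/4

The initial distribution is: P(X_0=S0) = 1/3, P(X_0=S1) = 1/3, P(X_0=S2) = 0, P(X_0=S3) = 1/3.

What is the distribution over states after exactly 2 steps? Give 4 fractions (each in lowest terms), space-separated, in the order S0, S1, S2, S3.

Answer: 5/24 47/150 107/600 3/10

Derivation:
Propagating the distribution step by step (d_{t+1} = d_t * P):
d_0 = (S0=1/3, S1=1/3, S2=0, S3=1/3)
  d_1[S0] = 1/3*1/4 + 1/3*3/20 + 0*7/20 + 1/3*1/10 = 1/6
  d_1[S1] = 1/3*1/10 + 1/3*3/5 + 0*1/10 + 1/3*3/10 = 1/3
  d_1[S2] = 1/3*2/5 + 1/3*1/20 + 0*1/20 + 1/3*7/20 = 4/15
  d_1[S3] = 1/3*1/4 + 1/3*1/5 + 0*1/2 + 1/3*1/4 = 7/30
d_1 = (S0=1/6, S1=1/3, S2=4/15, S3=7/30)
  d_2[S0] = 1/6*1/4 + 1/3*3/20 + 4/15*7/20 + 7/30*1/10 = 5/24
  d_2[S1] = 1/6*1/10 + 1/3*3/5 + 4/15*1/10 + 7/30*3/10 = 47/150
  d_2[S2] = 1/6*2/5 + 1/3*1/20 + 4/15*1/20 + 7/30*7/20 = 107/600
  d_2[S3] = 1/6*1/4 + 1/3*1/5 + 4/15*1/2 + 7/30*1/4 = 3/10
d_2 = (S0=5/24, S1=47/150, S2=107/600, S3=3/10)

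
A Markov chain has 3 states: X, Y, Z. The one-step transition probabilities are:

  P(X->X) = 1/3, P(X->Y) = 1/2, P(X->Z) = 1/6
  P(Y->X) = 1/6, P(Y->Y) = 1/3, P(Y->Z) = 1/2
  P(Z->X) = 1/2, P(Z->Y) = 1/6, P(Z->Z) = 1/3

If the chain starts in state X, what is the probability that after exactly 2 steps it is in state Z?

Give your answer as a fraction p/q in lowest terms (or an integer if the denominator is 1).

Answer: 13/36

Derivation:
Computing P^2 by repeated multiplication:
P^1 =
  X: [1/3, 1/2, 1/6]
  Y: [1/6, 1/3, 1/2]
  Z: [1/2, 1/6, 1/3]
P^2 =
  X: [5/18, 13/36, 13/36]
  Y: [13/36, 5/18, 13/36]
  Z: [13/36, 13/36, 5/18]

(P^2)[X -> Z] = 13/36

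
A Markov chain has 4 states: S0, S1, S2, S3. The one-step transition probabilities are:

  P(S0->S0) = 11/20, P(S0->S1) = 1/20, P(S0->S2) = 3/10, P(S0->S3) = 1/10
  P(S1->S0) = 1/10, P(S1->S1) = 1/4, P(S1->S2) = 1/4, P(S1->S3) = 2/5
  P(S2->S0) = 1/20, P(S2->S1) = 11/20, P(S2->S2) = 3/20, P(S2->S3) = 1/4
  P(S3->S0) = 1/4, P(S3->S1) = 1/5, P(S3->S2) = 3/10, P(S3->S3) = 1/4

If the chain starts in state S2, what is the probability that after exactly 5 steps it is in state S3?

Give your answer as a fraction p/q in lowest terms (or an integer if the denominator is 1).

Answer: 412081/1600000

Derivation:
Computing P^5 by repeated multiplication:
P^1 =
  S0: [11/20, 1/20, 3/10, 1/10]
  S1: [1/10, 1/4, 1/4, 2/5]
  S2: [1/20, 11/20, 3/20, 1/4]
  S3: [1/4, 1/5, 3/10, 1/4]
P^2 =
  S0: [139/400, 9/40, 101/400, 7/40]
  S1: [77/400, 57/200, 1/4, 109/400]
  S2: [61/400, 109/400, 1/4, 13/40]
  S3: [47/200, 111/400, 49/200, 97/400]
P^3 =
  S0: [27/100, 99/400, 2007/8000, 1853/8000]
  S1: [43/200, 2183/8000, 993/4000, 2111/8000]
  S2: [1639/8000, 1113/4000, 1991/8000, 67/250]
  S3: [1839/8000, 423/1600, 399/1600, 2051/8000]
P^4 =
  S0: [2437/10000, 41549/160000, 39999/160000, 1973/8000]
  S1: [35827/160000, 1717/6400, 39859/160000, 41389/160000]
  S2: [4399/20000, 21623/80000, 39801/160000, 41761/160000]
  S3: [36709/160000, 42563/160000, 399/1600, 10207/40000]
P^5 =
  S0: [749309/3200000, 422283/1600000, 399227/1600000, 807671/3200000]
  S1: [726751/3200000, 854457/3200000, 398749/1600000, 410647/1600000]
  S2: [72221/320000, 856277/3200000, 797351/3200000, 412081/1600000]
  S3: [146593/640000, 106467/400000, 797737/3200000, 408781/1600000]

(P^5)[S2 -> S3] = 412081/1600000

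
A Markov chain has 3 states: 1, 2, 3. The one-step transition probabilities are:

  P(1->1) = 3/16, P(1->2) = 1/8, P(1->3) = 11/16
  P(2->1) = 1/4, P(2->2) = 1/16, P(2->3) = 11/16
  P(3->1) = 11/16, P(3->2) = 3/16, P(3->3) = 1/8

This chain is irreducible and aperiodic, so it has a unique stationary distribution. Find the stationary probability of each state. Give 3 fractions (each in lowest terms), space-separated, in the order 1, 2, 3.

The stationary distribution satisfies pi = pi * P, i.e.:
  pi_1 = 3/16*pi_1 + 1/4*pi_2 + 11/16*pi_3
  pi_2 = 1/8*pi_1 + 1/16*pi_2 + 3/16*pi_3
  pi_3 = 11/16*pi_1 + 11/16*pi_2 + 1/8*pi_3
with normalization: pi_1 + pi_2 + pi_3 = 1.

Using the first 2 balance equations plus normalization, the linear system A*pi = b is:
  [-13/16, 1/4, 11/16] . pi = 0
  [1/8, -15/16, 3/16] . pi = 0
  [1, 1, 1] . pi = 1

Solving yields:
  pi_1 = 177/425
  pi_2 = 61/425
  pi_3 = 11/25

Verification (pi * P):
  177/425*3/16 + 61/425*1/4 + 11/25*11/16 = 177/425 = pi_1  (ok)
  177/425*1/8 + 61/425*1/16 + 11/25*3/16 = 61/425 = pi_2  (ok)
  177/425*11/16 + 61/425*11/16 + 11/25*1/8 = 11/25 = pi_3  (ok)

Answer: 177/425 61/425 11/25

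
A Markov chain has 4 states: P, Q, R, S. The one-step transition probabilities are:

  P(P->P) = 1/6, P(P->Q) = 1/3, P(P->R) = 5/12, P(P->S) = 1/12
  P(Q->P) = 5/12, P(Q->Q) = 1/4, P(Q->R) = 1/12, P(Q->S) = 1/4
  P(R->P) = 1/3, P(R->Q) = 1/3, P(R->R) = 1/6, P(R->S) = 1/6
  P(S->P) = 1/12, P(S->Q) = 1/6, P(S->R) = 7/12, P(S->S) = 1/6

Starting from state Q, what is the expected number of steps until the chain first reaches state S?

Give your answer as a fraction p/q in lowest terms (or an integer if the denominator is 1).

Let h_i = expected steps to first reach S from state i.
Boundary: h_S = 0.
First-step equations for the other states:
  h_P = 1 + 1/6*h_P + 1/3*h_Q + 5/12*h_R + 1/12*h_S
  h_Q = 1 + 5/12*h_P + 1/4*h_Q + 1/12*h_R + 1/4*h_S
  h_R = 1 + 1/3*h_P + 1/3*h_Q + 1/6*h_R + 1/6*h_S

Substituting h_S = 0 and rearranging gives the linear system (I - Q) h = 1:
  [5/6, -1/3, -5/12] . (h_P, h_Q, h_R) = 1
  [-5/12, 3/4, -1/12] . (h_P, h_Q, h_R) = 1
  [-1/3, -1/3, 5/6] . (h_P, h_Q, h_R) = 1

Solving yields:
  h_P = 45/7
  h_Q = 39/7
  h_R = 6

Starting state is Q, so the expected hitting time is h_Q = 39/7.

Answer: 39/7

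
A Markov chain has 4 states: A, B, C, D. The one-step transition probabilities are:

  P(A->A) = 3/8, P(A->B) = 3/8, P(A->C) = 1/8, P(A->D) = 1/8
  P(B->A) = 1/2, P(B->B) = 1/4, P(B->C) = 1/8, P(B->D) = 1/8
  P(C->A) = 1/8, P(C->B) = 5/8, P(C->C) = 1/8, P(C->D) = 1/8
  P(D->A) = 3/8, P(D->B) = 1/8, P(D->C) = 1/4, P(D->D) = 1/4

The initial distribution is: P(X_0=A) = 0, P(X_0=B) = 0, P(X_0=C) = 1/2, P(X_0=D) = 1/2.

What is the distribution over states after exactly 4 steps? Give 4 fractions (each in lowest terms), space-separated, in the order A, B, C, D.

Answer: 195/512 1365/4096 1171/8192 1171/8192

Derivation:
Propagating the distribution step by step (d_{t+1} = d_t * P):
d_0 = (A=0, B=0, C=1/2, D=1/2)
  d_1[A] = 0*3/8 + 0*1/2 + 1/2*1/8 + 1/2*3/8 = 1/4
  d_1[B] = 0*3/8 + 0*1/4 + 1/2*5/8 + 1/2*1/8 = 3/8
  d_1[C] = 0*1/8 + 0*1/8 + 1/2*1/8 + 1/2*1/4 = 3/16
  d_1[D] = 0*1/8 + 0*1/8 + 1/2*1/8 + 1/2*1/4 = 3/16
d_1 = (A=1/4, B=3/8, C=3/16, D=3/16)
  d_2[A] = 1/4*3/8 + 3/8*1/2 + 3/16*1/8 + 3/16*3/8 = 3/8
  d_2[B] = 1/4*3/8 + 3/8*1/4 + 3/16*5/8 + 3/16*1/8 = 21/64
  d_2[C] = 1/4*1/8 + 3/8*1/8 + 3/16*1/8 + 3/16*1/4 = 19/128
  d_2[D] = 1/4*1/8 + 3/8*1/8 + 3/16*1/8 + 3/16*1/4 = 19/128
d_2 = (A=3/8, B=21/64, C=19/128, D=19/128)
  d_3[A] = 3/8*3/8 + 21/64*1/2 + 19/128*1/8 + 19/128*3/8 = 97/256
  d_3[B] = 3/8*3/8 + 21/64*1/4 + 19/128*5/8 + 19/128*1/8 = 171/512
  d_3[C] = 3/8*1/8 + 21/64*1/8 + 19/128*1/8 + 19/128*1/4 = 147/1024
  d_3[D] = 3/8*1/8 + 21/64*1/8 + 19/128*1/8 + 19/128*1/4 = 147/1024
d_3 = (A=97/256, B=171/512, C=147/1024, D=147/1024)
  d_4[A] = 97/256*3/8 + 171/512*1/2 + 147/1024*1/8 + 147/1024*3/8 = 195/512
  d_4[B] = 97/256*3/8 + 171/512*1/4 + 147/1024*5/8 + 147/1024*1/8 = 1365/4096
  d_4[C] = 97/256*1/8 + 171/512*1/8 + 147/1024*1/8 + 147/1024*1/4 = 1171/8192
  d_4[D] = 97/256*1/8 + 171/512*1/8 + 147/1024*1/8 + 147/1024*1/4 = 1171/8192
d_4 = (A=195/512, B=1365/4096, C=1171/8192, D=1171/8192)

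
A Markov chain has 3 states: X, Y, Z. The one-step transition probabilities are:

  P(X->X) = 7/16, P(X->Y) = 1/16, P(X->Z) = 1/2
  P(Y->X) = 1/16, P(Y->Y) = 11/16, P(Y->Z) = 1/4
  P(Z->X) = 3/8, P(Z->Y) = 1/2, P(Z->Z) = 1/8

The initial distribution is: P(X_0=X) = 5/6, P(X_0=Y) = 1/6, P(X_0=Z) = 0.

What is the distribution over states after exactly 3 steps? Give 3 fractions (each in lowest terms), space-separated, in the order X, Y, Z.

Answer: 433/1536 641/1536 77/256

Derivation:
Propagating the distribution step by step (d_{t+1} = d_t * P):
d_0 = (X=5/6, Y=1/6, Z=0)
  d_1[X] = 5/6*7/16 + 1/6*1/16 + 0*3/8 = 3/8
  d_1[Y] = 5/6*1/16 + 1/6*11/16 + 0*1/2 = 1/6
  d_1[Z] = 5/6*1/2 + 1/6*1/4 + 0*1/8 = 11/24
d_1 = (X=3/8, Y=1/6, Z=11/24)
  d_2[X] = 3/8*7/16 + 1/6*1/16 + 11/24*3/8 = 133/384
  d_2[Y] = 3/8*1/16 + 1/6*11/16 + 11/24*1/2 = 47/128
  d_2[Z] = 3/8*1/2 + 1/6*1/4 + 11/24*1/8 = 55/192
d_2 = (X=133/384, Y=47/128, Z=55/192)
  d_3[X] = 133/384*7/16 + 47/128*1/16 + 55/192*3/8 = 433/1536
  d_3[Y] = 133/384*1/16 + 47/128*11/16 + 55/192*1/2 = 641/1536
  d_3[Z] = 133/384*1/2 + 47/128*1/4 + 55/192*1/8 = 77/256
d_3 = (X=433/1536, Y=641/1536, Z=77/256)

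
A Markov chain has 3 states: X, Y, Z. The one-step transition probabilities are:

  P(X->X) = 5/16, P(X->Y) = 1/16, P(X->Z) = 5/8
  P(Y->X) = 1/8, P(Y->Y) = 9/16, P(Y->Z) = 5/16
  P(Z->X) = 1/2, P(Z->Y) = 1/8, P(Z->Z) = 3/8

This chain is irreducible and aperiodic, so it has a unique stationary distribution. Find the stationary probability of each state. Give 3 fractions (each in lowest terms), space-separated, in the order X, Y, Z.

The stationary distribution satisfies pi = pi * P, i.e.:
  pi_X = 5/16*pi_X + 1/8*pi_Y + 1/2*pi_Z
  pi_Y = 1/16*pi_X + 9/16*pi_Y + 1/8*pi_Z
  pi_Z = 5/8*pi_X + 5/16*pi_Y + 3/8*pi_Z
with normalization: pi_X + pi_Y + pi_Z = 1.

Using the first 2 balance equations plus normalization, the linear system A*pi = b is:
  [-11/16, 1/8, 1/2] . pi = 0
  [1/16, -7/16, 1/8] . pi = 0
  [1, 1, 1] . pi = 1

Solving yields:
  pi_X = 4/11
  pi_Y = 2/11
  pi_Z = 5/11

Verification (pi * P):
  4/11*5/16 + 2/11*1/8 + 5/11*1/2 = 4/11 = pi_X  (ok)
  4/11*1/16 + 2/11*9/16 + 5/11*1/8 = 2/11 = pi_Y  (ok)
  4/11*5/8 + 2/11*5/16 + 5/11*3/8 = 5/11 = pi_Z  (ok)

Answer: 4/11 2/11 5/11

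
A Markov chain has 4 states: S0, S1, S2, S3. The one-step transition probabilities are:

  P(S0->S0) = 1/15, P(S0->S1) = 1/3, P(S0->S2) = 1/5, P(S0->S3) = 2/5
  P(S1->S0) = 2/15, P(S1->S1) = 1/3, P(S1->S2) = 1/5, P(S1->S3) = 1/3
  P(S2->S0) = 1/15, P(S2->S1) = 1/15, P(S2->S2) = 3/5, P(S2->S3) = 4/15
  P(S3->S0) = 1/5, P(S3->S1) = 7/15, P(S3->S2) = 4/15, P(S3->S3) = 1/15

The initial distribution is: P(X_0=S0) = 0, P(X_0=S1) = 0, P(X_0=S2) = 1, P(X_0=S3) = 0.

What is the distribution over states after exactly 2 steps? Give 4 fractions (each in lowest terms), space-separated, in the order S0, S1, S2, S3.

Propagating the distribution step by step (d_{t+1} = d_t * P):
d_0 = (S0=0, S1=0, S2=1, S3=0)
  d_1[S0] = 0*1/15 + 0*2/15 + 1*1/15 + 0*1/5 = 1/15
  d_1[S1] = 0*1/3 + 0*1/3 + 1*1/15 + 0*7/15 = 1/15
  d_1[S2] = 0*1/5 + 0*1/5 + 1*3/5 + 0*4/15 = 3/5
  d_1[S3] = 0*2/5 + 0*1/3 + 1*4/15 + 0*1/15 = 4/15
d_1 = (S0=1/15, S1=1/15, S2=3/5, S3=4/15)
  d_2[S0] = 1/15*1/15 + 1/15*2/15 + 3/5*1/15 + 4/15*1/5 = 8/75
  d_2[S1] = 1/15*1/3 + 1/15*1/3 + 3/5*1/15 + 4/15*7/15 = 47/225
  d_2[S2] = 1/15*1/5 + 1/15*1/5 + 3/5*3/5 + 4/15*4/15 = 103/225
  d_2[S3] = 1/15*2/5 + 1/15*1/3 + 3/5*4/15 + 4/15*1/15 = 17/75
d_2 = (S0=8/75, S1=47/225, S2=103/225, S3=17/75)

Answer: 8/75 47/225 103/225 17/75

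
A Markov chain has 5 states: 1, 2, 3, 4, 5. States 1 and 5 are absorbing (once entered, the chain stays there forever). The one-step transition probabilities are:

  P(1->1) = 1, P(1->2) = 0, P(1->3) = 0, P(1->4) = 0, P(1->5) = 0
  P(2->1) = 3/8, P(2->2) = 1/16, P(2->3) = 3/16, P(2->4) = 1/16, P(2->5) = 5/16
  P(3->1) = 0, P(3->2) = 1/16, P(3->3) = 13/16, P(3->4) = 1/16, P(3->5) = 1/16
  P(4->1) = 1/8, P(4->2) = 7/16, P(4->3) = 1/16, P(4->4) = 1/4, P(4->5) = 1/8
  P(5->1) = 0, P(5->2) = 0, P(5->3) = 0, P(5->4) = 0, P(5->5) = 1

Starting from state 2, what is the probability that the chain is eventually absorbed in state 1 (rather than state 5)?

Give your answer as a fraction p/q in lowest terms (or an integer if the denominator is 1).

Answer: 111/223

Derivation:
Let a_i = P(absorbed in 1 | start in state i).
Boundary conditions: a_1 = 1, a_5 = 0.
For each transient state i, a_i = sum_j P(i->j) * a_j:
  a_2 = 3/8*a_1 + 1/16*a_2 + 3/16*a_3 + 1/16*a_4 + 5/16*a_5
  a_3 = 0*a_1 + 1/16*a_2 + 13/16*a_3 + 1/16*a_4 + 1/16*a_5
  a_4 = 1/8*a_1 + 7/16*a_2 + 1/16*a_3 + 1/4*a_4 + 1/8*a_5

Substituting a_1 = 1 and a_5 = 0, rearrange to (I - Q) a = r where r[i] = P(i -> 1):
  [15/16, -3/16, -1/16] . (a_2, a_3, a_4) = 3/8
  [-1/16, 3/16, -1/16] . (a_2, a_3, a_4) = 0
  [-7/16, -1/16, 3/4] . (a_2, a_3, a_4) = 1/8

Solving yields:
  a_2 = 111/223
  a_3 = 73/223
  a_4 = 108/223

Starting state is 2, so the absorption probability is a_2 = 111/223.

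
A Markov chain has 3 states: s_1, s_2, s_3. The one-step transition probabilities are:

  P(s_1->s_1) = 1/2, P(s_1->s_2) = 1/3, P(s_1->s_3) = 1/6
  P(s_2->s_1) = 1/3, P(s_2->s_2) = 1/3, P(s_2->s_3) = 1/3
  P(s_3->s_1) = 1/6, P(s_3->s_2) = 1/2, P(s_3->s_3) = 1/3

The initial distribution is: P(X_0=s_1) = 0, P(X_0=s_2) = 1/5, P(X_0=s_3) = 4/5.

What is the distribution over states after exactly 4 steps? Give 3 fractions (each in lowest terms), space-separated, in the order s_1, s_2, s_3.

Propagating the distribution step by step (d_{t+1} = d_t * P):
d_0 = (s_1=0, s_2=1/5, s_3=4/5)
  d_1[s_1] = 0*1/2 + 1/5*1/3 + 4/5*1/6 = 1/5
  d_1[s_2] = 0*1/3 + 1/5*1/3 + 4/5*1/2 = 7/15
  d_1[s_3] = 0*1/6 + 1/5*1/3 + 4/5*1/3 = 1/3
d_1 = (s_1=1/5, s_2=7/15, s_3=1/3)
  d_2[s_1] = 1/5*1/2 + 7/15*1/3 + 1/3*1/6 = 14/45
  d_2[s_2] = 1/5*1/3 + 7/15*1/3 + 1/3*1/2 = 7/18
  d_2[s_3] = 1/5*1/6 + 7/15*1/3 + 1/3*1/3 = 3/10
d_2 = (s_1=14/45, s_2=7/18, s_3=3/10)
  d_3[s_1] = 14/45*1/2 + 7/18*1/3 + 3/10*1/6 = 181/540
  d_3[s_2] = 14/45*1/3 + 7/18*1/3 + 3/10*1/2 = 23/60
  d_3[s_3] = 14/45*1/6 + 7/18*1/3 + 3/10*1/3 = 38/135
d_3 = (s_1=181/540, s_2=23/60, s_3=38/135)
  d_4[s_1] = 181/540*1/2 + 23/60*1/3 + 38/135*1/6 = 1109/3240
  d_4[s_2] = 181/540*1/3 + 23/60*1/3 + 38/135*1/2 = 154/405
  d_4[s_3] = 181/540*1/6 + 23/60*1/3 + 38/135*1/3 = 899/3240
d_4 = (s_1=1109/3240, s_2=154/405, s_3=899/3240)

Answer: 1109/3240 154/405 899/3240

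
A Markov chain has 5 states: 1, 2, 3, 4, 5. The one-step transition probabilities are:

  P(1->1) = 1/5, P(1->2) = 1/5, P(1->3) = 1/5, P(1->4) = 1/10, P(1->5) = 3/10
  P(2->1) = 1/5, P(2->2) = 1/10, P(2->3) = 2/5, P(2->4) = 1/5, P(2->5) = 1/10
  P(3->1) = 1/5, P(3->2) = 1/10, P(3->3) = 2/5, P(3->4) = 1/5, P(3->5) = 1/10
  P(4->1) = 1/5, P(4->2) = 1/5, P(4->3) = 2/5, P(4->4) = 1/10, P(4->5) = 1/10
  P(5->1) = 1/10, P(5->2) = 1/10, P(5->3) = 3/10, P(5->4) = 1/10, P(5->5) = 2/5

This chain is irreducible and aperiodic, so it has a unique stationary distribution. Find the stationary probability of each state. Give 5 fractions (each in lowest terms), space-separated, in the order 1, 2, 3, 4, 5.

The stationary distribution satisfies pi = pi * P, i.e.:
  pi_1 = 1/5*pi_1 + 1/5*pi_2 + 1/5*pi_3 + 1/5*pi_4 + 1/10*pi_5
  pi_2 = 1/5*pi_1 + 1/10*pi_2 + 1/10*pi_3 + 1/5*pi_4 + 1/10*pi_5
  pi_3 = 1/5*pi_1 + 2/5*pi_2 + 2/5*pi_3 + 2/5*pi_4 + 3/10*pi_5
  pi_4 = 1/10*pi_1 + 1/5*pi_2 + 1/5*pi_3 + 1/10*pi_4 + 1/10*pi_5
  pi_5 = 3/10*pi_1 + 1/10*pi_2 + 1/10*pi_3 + 1/10*pi_4 + 2/5*pi_5
with normalization: pi_1 + pi_2 + pi_3 + pi_4 + pi_5 = 1.

Using the first 4 balance equations plus normalization, the linear system A*pi = b is:
  [-4/5, 1/5, 1/5, 1/5, 1/10] . pi = 0
  [1/5, -9/10, 1/10, 1/5, 1/10] . pi = 0
  [1/5, 2/5, -3/5, 2/5, 3/10] . pi = 0
  [1/10, 1/5, 1/5, -9/10, 1/10] . pi = 0
  [1, 1, 1, 1, 1] . pi = 1

Solving yields:
  pi_1 = 13/72
  pi_2 = 263/1980
  pi_3 = 31/90
  pi_4 = 13/88
  pi_5 = 7/36

Verification (pi * P):
  13/72*1/5 + 263/1980*1/5 + 31/90*1/5 + 13/88*1/5 + 7/36*1/10 = 13/72 = pi_1  (ok)
  13/72*1/5 + 263/1980*1/10 + 31/90*1/10 + 13/88*1/5 + 7/36*1/10 = 263/1980 = pi_2  (ok)
  13/72*1/5 + 263/1980*2/5 + 31/90*2/5 + 13/88*2/5 + 7/36*3/10 = 31/90 = pi_3  (ok)
  13/72*1/10 + 263/1980*1/5 + 31/90*1/5 + 13/88*1/10 + 7/36*1/10 = 13/88 = pi_4  (ok)
  13/72*3/10 + 263/1980*1/10 + 31/90*1/10 + 13/88*1/10 + 7/36*2/5 = 7/36 = pi_5  (ok)

Answer: 13/72 263/1980 31/90 13/88 7/36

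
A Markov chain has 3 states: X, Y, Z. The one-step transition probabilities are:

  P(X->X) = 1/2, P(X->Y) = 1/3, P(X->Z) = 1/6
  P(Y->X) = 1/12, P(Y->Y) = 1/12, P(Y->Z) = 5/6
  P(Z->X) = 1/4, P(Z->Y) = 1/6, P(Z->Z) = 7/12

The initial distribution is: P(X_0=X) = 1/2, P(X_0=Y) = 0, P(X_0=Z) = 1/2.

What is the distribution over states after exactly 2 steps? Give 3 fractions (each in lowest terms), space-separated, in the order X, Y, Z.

Answer: 29/96 5/24 47/96

Derivation:
Propagating the distribution step by step (d_{t+1} = d_t * P):
d_0 = (X=1/2, Y=0, Z=1/2)
  d_1[X] = 1/2*1/2 + 0*1/12 + 1/2*1/4 = 3/8
  d_1[Y] = 1/2*1/3 + 0*1/12 + 1/2*1/6 = 1/4
  d_1[Z] = 1/2*1/6 + 0*5/6 + 1/2*7/12 = 3/8
d_1 = (X=3/8, Y=1/4, Z=3/8)
  d_2[X] = 3/8*1/2 + 1/4*1/12 + 3/8*1/4 = 29/96
  d_2[Y] = 3/8*1/3 + 1/4*1/12 + 3/8*1/6 = 5/24
  d_2[Z] = 3/8*1/6 + 1/4*5/6 + 3/8*7/12 = 47/96
d_2 = (X=29/96, Y=5/24, Z=47/96)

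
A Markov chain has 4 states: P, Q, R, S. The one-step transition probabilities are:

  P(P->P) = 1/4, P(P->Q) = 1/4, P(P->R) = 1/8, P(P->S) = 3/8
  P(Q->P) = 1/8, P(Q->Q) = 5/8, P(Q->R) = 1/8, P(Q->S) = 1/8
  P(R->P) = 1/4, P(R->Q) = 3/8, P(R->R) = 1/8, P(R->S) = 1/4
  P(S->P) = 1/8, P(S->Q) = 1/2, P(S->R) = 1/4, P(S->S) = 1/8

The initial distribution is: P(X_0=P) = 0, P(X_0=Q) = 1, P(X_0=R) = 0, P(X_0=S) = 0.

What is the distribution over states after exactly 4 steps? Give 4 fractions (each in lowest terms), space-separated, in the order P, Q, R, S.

Propagating the distribution step by step (d_{t+1} = d_t * P):
d_0 = (P=0, Q=1, R=0, S=0)
  d_1[P] = 0*1/4 + 1*1/8 + 0*1/4 + 0*1/8 = 1/8
  d_1[Q] = 0*1/4 + 1*5/8 + 0*3/8 + 0*1/2 = 5/8
  d_1[R] = 0*1/8 + 1*1/8 + 0*1/8 + 0*1/4 = 1/8
  d_1[S] = 0*3/8 + 1*1/8 + 0*1/4 + 0*1/8 = 1/8
d_1 = (P=1/8, Q=5/8, R=1/8, S=1/8)
  d_2[P] = 1/8*1/4 + 5/8*1/8 + 1/8*1/4 + 1/8*1/8 = 5/32
  d_2[Q] = 1/8*1/4 + 5/8*5/8 + 1/8*3/8 + 1/8*1/2 = 17/32
  d_2[R] = 1/8*1/8 + 5/8*1/8 + 1/8*1/8 + 1/8*1/4 = 9/64
  d_2[S] = 1/8*3/8 + 5/8*1/8 + 1/8*1/4 + 1/8*1/8 = 11/64
d_2 = (P=5/32, Q=17/32, R=9/64, S=11/64)
  d_3[P] = 5/32*1/4 + 17/32*1/8 + 9/64*1/4 + 11/64*1/8 = 83/512
  d_3[Q] = 5/32*1/4 + 17/32*5/8 + 9/64*3/8 + 11/64*1/2 = 261/512
  d_3[R] = 5/32*1/8 + 17/32*1/8 + 9/64*1/8 + 11/64*1/4 = 75/512
  d_3[S] = 5/32*3/8 + 17/32*1/8 + 9/64*1/4 + 11/64*1/8 = 93/512
d_3 = (P=83/512, Q=261/512, R=75/512, S=93/512)
  d_4[P] = 83/512*1/4 + 261/512*1/8 + 75/512*1/4 + 93/512*1/8 = 335/2048
  d_4[Q] = 83/512*1/4 + 261/512*5/8 + 75/512*3/8 + 93/512*1/2 = 517/1024
  d_4[R] = 83/512*1/8 + 261/512*1/8 + 75/512*1/8 + 93/512*1/4 = 605/4096
  d_4[S] = 83/512*3/8 + 261/512*1/8 + 75/512*1/4 + 93/512*1/8 = 753/4096
d_4 = (P=335/2048, Q=517/1024, R=605/4096, S=753/4096)

Answer: 335/2048 517/1024 605/4096 753/4096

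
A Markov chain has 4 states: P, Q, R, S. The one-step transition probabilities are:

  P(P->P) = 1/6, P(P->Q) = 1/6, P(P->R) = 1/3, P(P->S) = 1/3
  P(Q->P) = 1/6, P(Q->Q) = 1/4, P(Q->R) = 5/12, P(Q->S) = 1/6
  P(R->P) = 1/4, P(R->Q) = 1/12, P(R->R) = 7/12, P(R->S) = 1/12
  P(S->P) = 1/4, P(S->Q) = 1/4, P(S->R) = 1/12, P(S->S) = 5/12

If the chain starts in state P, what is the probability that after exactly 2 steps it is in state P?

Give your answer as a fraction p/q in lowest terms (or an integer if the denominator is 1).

Answer: 2/9

Derivation:
Computing P^2 by repeated multiplication:
P^1 =
  P: [1/6, 1/6, 1/3, 1/3]
  Q: [1/6, 1/4, 5/12, 1/6]
  R: [1/4, 1/12, 7/12, 1/12]
  S: [1/4, 1/4, 1/12, 5/12]
P^2 =
  P: [2/9, 13/72, 25/72, 1/4]
  Q: [31/144, 1/6, 5/12, 29/144]
  R: [2/9, 19/144, 67/144, 13/72]
  S: [5/24, 31/144, 13/48, 11/36]

(P^2)[P -> P] = 2/9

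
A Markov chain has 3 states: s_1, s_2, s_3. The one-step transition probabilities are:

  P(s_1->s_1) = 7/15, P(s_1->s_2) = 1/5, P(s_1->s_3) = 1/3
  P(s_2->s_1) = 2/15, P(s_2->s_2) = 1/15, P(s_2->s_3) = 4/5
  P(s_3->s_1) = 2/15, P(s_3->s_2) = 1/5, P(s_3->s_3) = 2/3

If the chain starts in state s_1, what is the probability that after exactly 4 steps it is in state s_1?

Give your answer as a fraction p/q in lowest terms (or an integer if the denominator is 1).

Computing P^4 by repeated multiplication:
P^1 =
  s_1: [7/15, 1/5, 1/3]
  s_2: [2/15, 1/15, 4/5]
  s_3: [2/15, 1/5, 2/3]
P^2 =
  s_1: [13/45, 13/75, 121/225]
  s_2: [8/45, 43/225, 142/225]
  s_3: [8/45, 13/75, 146/225]
P^3 =
  s_1: [31/135, 199/1125, 2003/3375]
  s_2: [26/135, 589/3375, 712/1125]
  s_3: [26/135, 199/1125, 2128/3375]
P^4 =
  s_1: [17/81, 2977/16875, 31069/50625]
  s_2: [16/81, 8947/50625, 31678/50625]
  s_3: [16/81, 2977/16875, 31694/50625]

(P^4)[s_1 -> s_1] = 17/81

Answer: 17/81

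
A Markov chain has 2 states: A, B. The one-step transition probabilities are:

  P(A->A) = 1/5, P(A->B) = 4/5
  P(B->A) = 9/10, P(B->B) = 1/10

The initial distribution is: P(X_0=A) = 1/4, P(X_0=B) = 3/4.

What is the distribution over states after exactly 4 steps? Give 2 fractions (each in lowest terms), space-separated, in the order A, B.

Answer: 18493/40000 21507/40000

Derivation:
Propagating the distribution step by step (d_{t+1} = d_t * P):
d_0 = (A=1/4, B=3/4)
  d_1[A] = 1/4*1/5 + 3/4*9/10 = 29/40
  d_1[B] = 1/4*4/5 + 3/4*1/10 = 11/40
d_1 = (A=29/40, B=11/40)
  d_2[A] = 29/40*1/5 + 11/40*9/10 = 157/400
  d_2[B] = 29/40*4/5 + 11/40*1/10 = 243/400
d_2 = (A=157/400, B=243/400)
  d_3[A] = 157/400*1/5 + 243/400*9/10 = 2501/4000
  d_3[B] = 157/400*4/5 + 243/400*1/10 = 1499/4000
d_3 = (A=2501/4000, B=1499/4000)
  d_4[A] = 2501/4000*1/5 + 1499/4000*9/10 = 18493/40000
  d_4[B] = 2501/4000*4/5 + 1499/4000*1/10 = 21507/40000
d_4 = (A=18493/40000, B=21507/40000)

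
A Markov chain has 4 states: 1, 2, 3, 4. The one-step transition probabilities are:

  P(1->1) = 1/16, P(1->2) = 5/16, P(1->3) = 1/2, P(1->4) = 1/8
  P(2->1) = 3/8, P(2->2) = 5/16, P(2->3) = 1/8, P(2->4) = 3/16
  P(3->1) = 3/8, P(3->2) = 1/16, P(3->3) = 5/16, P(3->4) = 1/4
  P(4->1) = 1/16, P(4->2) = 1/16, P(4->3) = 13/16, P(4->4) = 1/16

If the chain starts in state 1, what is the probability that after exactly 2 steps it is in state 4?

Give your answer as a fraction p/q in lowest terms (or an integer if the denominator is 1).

Computing P^2 by repeated multiplication:
P^1 =
  1: [1/16, 5/16, 1/2, 1/8]
  2: [3/8, 5/16, 1/8, 3/16]
  3: [3/8, 1/16, 5/16, 1/4]
  4: [1/16, 1/16, 13/16, 1/16]
P^2 =
  1: [81/256, 5/32, 21/64, 51/256]
  2: [51/256, 15/64, 107/256, 19/128]
  3: [23/128, 11/64, 127/256, 39/256]
  4: [43/128, 3/32, 11/32, 29/128]

(P^2)[1 -> 4] = 51/256

Answer: 51/256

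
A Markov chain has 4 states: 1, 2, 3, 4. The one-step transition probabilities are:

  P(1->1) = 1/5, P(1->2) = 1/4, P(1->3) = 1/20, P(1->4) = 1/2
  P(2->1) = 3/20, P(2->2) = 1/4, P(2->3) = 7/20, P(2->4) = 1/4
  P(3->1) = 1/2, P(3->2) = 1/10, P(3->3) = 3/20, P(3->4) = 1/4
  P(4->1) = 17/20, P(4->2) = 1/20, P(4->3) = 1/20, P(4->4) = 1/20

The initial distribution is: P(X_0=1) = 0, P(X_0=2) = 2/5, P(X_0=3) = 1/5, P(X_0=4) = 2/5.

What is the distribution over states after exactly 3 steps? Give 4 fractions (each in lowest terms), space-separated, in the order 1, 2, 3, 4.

Answer: 17823/40000 3303/20000 2347/20000 10877/40000

Derivation:
Propagating the distribution step by step (d_{t+1} = d_t * P):
d_0 = (1=0, 2=2/5, 3=1/5, 4=2/5)
  d_1[1] = 0*1/5 + 2/5*3/20 + 1/5*1/2 + 2/5*17/20 = 1/2
  d_1[2] = 0*1/4 + 2/5*1/4 + 1/5*1/10 + 2/5*1/20 = 7/50
  d_1[3] = 0*1/20 + 2/5*7/20 + 1/5*3/20 + 2/5*1/20 = 19/100
  d_1[4] = 0*1/2 + 2/5*1/4 + 1/5*1/4 + 2/5*1/20 = 17/100
d_1 = (1=1/2, 2=7/50, 3=19/100, 4=17/100)
  d_2[1] = 1/2*1/5 + 7/50*3/20 + 19/100*1/2 + 17/100*17/20 = 721/2000
  d_2[2] = 1/2*1/4 + 7/50*1/4 + 19/100*1/10 + 17/100*1/20 = 3/16
  d_2[3] = 1/2*1/20 + 7/50*7/20 + 19/100*3/20 + 17/100*1/20 = 111/1000
  d_2[4] = 1/2*1/2 + 7/50*1/4 + 19/100*1/4 + 17/100*1/20 = 341/1000
d_2 = (1=721/2000, 2=3/16, 3=111/1000, 4=341/1000)
  d_3[1] = 721/2000*1/5 + 3/16*3/20 + 111/1000*1/2 + 341/1000*17/20 = 17823/40000
  d_3[2] = 721/2000*1/4 + 3/16*1/4 + 111/1000*1/10 + 341/1000*1/20 = 3303/20000
  d_3[3] = 721/2000*1/20 + 3/16*7/20 + 111/1000*3/20 + 341/1000*1/20 = 2347/20000
  d_3[4] = 721/2000*1/2 + 3/16*1/4 + 111/1000*1/4 + 341/1000*1/20 = 10877/40000
d_3 = (1=17823/40000, 2=3303/20000, 3=2347/20000, 4=10877/40000)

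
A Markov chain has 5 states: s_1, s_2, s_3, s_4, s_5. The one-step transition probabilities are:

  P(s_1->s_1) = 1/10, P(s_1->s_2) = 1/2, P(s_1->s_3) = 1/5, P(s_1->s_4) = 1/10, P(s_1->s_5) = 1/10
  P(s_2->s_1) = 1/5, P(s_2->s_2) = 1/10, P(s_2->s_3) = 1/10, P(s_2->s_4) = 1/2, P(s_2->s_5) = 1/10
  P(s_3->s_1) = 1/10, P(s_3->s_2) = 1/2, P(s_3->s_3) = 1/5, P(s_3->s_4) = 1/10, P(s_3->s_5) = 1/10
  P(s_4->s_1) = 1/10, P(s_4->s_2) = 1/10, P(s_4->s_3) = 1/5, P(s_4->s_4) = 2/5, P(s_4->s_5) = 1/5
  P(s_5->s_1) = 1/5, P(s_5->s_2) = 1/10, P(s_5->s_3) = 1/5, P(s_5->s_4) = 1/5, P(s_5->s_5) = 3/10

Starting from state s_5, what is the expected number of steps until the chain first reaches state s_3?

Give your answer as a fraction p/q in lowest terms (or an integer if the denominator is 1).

Let h_i = expected steps to first reach s_3 from state i.
Boundary: h_s_3 = 0.
First-step equations for the other states:
  h_s_1 = 1 + 1/10*h_s_1 + 1/2*h_s_2 + 1/5*h_s_3 + 1/10*h_s_4 + 1/10*h_s_5
  h_s_2 = 1 + 1/5*h_s_1 + 1/10*h_s_2 + 1/10*h_s_3 + 1/2*h_s_4 + 1/10*h_s_5
  h_s_4 = 1 + 1/10*h_s_1 + 1/10*h_s_2 + 1/5*h_s_3 + 2/5*h_s_4 + 1/5*h_s_5
  h_s_5 = 1 + 1/5*h_s_1 + 1/10*h_s_2 + 1/5*h_s_3 + 1/5*h_s_4 + 3/10*h_s_5

Substituting h_s_3 = 0 and rearranging gives the linear system (I - Q) h = 1:
  [9/10, -1/2, -1/10, -1/10] . (h_s_1, h_s_2, h_s_4, h_s_5) = 1
  [-1/5, 9/10, -1/2, -1/10] . (h_s_1, h_s_2, h_s_4, h_s_5) = 1
  [-1/10, -1/10, 3/5, -1/5] . (h_s_1, h_s_2, h_s_4, h_s_5) = 1
  [-1/5, -1/10, -1/5, 7/10] . (h_s_1, h_s_2, h_s_4, h_s_5) = 1

Solving yields:
  h_s_1 = 9140/1621
  h_s_2 = 9690/1621
  h_s_4 = 8780/1621
  h_s_5 = 8820/1621

Starting state is s_5, so the expected hitting time is h_s_5 = 8820/1621.

Answer: 8820/1621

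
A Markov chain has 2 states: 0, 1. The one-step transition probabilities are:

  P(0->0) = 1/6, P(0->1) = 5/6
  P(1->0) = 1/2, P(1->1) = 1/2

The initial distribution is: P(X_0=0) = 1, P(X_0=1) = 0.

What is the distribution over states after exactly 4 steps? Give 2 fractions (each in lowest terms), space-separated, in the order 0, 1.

Propagating the distribution step by step (d_{t+1} = d_t * P):
d_0 = (0=1, 1=0)
  d_1[0] = 1*1/6 + 0*1/2 = 1/6
  d_1[1] = 1*5/6 + 0*1/2 = 5/6
d_1 = (0=1/6, 1=5/6)
  d_2[0] = 1/6*1/6 + 5/6*1/2 = 4/9
  d_2[1] = 1/6*5/6 + 5/6*1/2 = 5/9
d_2 = (0=4/9, 1=5/9)
  d_3[0] = 4/9*1/6 + 5/9*1/2 = 19/54
  d_3[1] = 4/9*5/6 + 5/9*1/2 = 35/54
d_3 = (0=19/54, 1=35/54)
  d_4[0] = 19/54*1/6 + 35/54*1/2 = 31/81
  d_4[1] = 19/54*5/6 + 35/54*1/2 = 50/81
d_4 = (0=31/81, 1=50/81)

Answer: 31/81 50/81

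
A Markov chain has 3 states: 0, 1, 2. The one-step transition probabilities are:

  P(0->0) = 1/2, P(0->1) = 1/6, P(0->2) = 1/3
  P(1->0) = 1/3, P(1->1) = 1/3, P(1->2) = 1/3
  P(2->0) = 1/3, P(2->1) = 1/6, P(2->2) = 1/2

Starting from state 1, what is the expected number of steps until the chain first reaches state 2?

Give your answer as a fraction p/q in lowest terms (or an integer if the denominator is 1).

Let h_i = expected steps to first reach 2 from state i.
Boundary: h_2 = 0.
First-step equations for the other states:
  h_0 = 1 + 1/2*h_0 + 1/6*h_1 + 1/3*h_2
  h_1 = 1 + 1/3*h_0 + 1/3*h_1 + 1/3*h_2

Substituting h_2 = 0 and rearranging gives the linear system (I - Q) h = 1:
  [1/2, -1/6] . (h_0, h_1) = 1
  [-1/3, 2/3] . (h_0, h_1) = 1

Solving yields:
  h_0 = 3
  h_1 = 3

Starting state is 1, so the expected hitting time is h_1 = 3.

Answer: 3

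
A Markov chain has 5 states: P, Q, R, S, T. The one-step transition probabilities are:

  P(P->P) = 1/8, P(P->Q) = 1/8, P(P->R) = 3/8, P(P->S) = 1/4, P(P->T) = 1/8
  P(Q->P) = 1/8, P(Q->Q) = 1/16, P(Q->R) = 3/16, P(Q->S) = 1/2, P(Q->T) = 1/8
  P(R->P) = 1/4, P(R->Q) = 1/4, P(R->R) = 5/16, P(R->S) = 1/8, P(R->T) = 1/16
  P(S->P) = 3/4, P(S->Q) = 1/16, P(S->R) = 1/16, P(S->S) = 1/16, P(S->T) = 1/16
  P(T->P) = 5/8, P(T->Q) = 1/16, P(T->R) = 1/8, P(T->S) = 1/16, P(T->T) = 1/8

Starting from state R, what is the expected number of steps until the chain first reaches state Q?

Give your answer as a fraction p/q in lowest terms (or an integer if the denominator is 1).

Answer: 4256/705

Derivation:
Let h_i = expected steps to first reach Q from state i.
Boundary: h_Q = 0.
First-step equations for the other states:
  h_P = 1 + 1/8*h_P + 1/8*h_Q + 3/8*h_R + 1/4*h_S + 1/8*h_T
  h_R = 1 + 1/4*h_P + 1/4*h_Q + 5/16*h_R + 1/8*h_S + 1/16*h_T
  h_S = 1 + 3/4*h_P + 1/16*h_Q + 1/16*h_R + 1/16*h_S + 1/16*h_T
  h_T = 1 + 5/8*h_P + 1/16*h_Q + 1/8*h_R + 1/16*h_S + 1/8*h_T

Substituting h_Q = 0 and rearranging gives the linear system (I - Q) h = 1:
  [7/8, -3/8, -1/4, -1/8] . (h_P, h_R, h_S, h_T) = 1
  [-1/4, 11/16, -1/8, -1/16] . (h_P, h_R, h_S, h_T) = 1
  [-3/4, -1/16, 15/16, -1/16] . (h_P, h_R, h_S, h_T) = 1
  [-5/8, -1/8, -1/16, 7/8] . (h_P, h_R, h_S, h_T) = 1

Solving yields:
  h_P = 4904/705
  h_R = 4256/705
  h_S = 5312/705
  h_T = 5296/705

Starting state is R, so the expected hitting time is h_R = 4256/705.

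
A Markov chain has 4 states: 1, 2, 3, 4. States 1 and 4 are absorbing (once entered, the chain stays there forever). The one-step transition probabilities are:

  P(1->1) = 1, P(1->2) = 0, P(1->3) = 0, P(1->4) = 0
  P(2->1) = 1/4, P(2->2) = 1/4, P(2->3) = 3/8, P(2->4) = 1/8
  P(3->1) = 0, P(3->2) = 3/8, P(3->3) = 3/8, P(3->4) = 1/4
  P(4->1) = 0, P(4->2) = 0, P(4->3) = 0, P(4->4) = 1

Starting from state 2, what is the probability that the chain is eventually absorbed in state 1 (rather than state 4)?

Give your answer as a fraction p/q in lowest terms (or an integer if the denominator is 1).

Answer: 10/21

Derivation:
Let a_i = P(absorbed in 1 | start in state i).
Boundary conditions: a_1 = 1, a_4 = 0.
For each transient state i, a_i = sum_j P(i->j) * a_j:
  a_2 = 1/4*a_1 + 1/4*a_2 + 3/8*a_3 + 1/8*a_4
  a_3 = 0*a_1 + 3/8*a_2 + 3/8*a_3 + 1/4*a_4

Substituting a_1 = 1 and a_4 = 0, rearrange to (I - Q) a = r where r[i] = P(i -> 1):
  [3/4, -3/8] . (a_2, a_3) = 1/4
  [-3/8, 5/8] . (a_2, a_3) = 0

Solving yields:
  a_2 = 10/21
  a_3 = 2/7

Starting state is 2, so the absorption probability is a_2 = 10/21.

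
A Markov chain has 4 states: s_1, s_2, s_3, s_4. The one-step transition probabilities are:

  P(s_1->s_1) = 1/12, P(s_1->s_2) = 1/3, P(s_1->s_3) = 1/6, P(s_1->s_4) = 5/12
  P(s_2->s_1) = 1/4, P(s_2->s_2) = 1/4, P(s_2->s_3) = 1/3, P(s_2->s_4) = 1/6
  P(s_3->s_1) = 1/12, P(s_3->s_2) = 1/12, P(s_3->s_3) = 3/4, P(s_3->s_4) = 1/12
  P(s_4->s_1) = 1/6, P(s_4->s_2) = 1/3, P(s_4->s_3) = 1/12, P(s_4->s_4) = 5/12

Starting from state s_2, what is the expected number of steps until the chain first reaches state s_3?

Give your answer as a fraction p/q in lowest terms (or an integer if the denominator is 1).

Answer: 1548/355

Derivation:
Let h_i = expected steps to first reach s_3 from state i.
Boundary: h_s_3 = 0.
First-step equations for the other states:
  h_s_1 = 1 + 1/12*h_s_1 + 1/3*h_s_2 + 1/6*h_s_3 + 5/12*h_s_4
  h_s_2 = 1 + 1/4*h_s_1 + 1/4*h_s_2 + 1/3*h_s_3 + 1/6*h_s_4
  h_s_4 = 1 + 1/6*h_s_1 + 1/3*h_s_2 + 1/12*h_s_3 + 5/12*h_s_4

Substituting h_s_3 = 0 and rearranging gives the linear system (I - Q) h = 1:
  [11/12, -1/3, -5/12] . (h_s_1, h_s_2, h_s_4) = 1
  [-1/4, 3/4, -1/6] . (h_s_1, h_s_2, h_s_4) = 1
  [-1/6, -1/3, 7/12] . (h_s_1, h_s_2, h_s_4) = 1

Solving yields:
  h_s_1 = 1872/355
  h_s_2 = 1548/355
  h_s_4 = 2028/355

Starting state is s_2, so the expected hitting time is h_s_2 = 1548/355.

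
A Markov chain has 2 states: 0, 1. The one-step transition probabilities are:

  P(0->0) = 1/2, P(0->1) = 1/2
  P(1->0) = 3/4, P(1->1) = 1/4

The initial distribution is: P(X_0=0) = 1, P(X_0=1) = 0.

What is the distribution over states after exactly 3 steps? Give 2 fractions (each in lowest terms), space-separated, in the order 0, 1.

Answer: 19/32 13/32

Derivation:
Propagating the distribution step by step (d_{t+1} = d_t * P):
d_0 = (0=1, 1=0)
  d_1[0] = 1*1/2 + 0*3/4 = 1/2
  d_1[1] = 1*1/2 + 0*1/4 = 1/2
d_1 = (0=1/2, 1=1/2)
  d_2[0] = 1/2*1/2 + 1/2*3/4 = 5/8
  d_2[1] = 1/2*1/2 + 1/2*1/4 = 3/8
d_2 = (0=5/8, 1=3/8)
  d_3[0] = 5/8*1/2 + 3/8*3/4 = 19/32
  d_3[1] = 5/8*1/2 + 3/8*1/4 = 13/32
d_3 = (0=19/32, 1=13/32)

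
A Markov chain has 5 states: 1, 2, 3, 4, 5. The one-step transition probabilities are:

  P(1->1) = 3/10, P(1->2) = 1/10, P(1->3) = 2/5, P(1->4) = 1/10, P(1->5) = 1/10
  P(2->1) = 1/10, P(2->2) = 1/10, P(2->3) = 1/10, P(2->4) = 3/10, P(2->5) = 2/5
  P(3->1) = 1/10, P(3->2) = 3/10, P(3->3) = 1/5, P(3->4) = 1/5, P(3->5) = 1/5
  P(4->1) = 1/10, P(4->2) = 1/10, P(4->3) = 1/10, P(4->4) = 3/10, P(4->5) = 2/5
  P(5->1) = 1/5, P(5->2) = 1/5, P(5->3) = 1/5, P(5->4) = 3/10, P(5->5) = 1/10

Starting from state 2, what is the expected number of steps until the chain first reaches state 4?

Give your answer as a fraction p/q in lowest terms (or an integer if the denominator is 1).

Answer: 4925/1231

Derivation:
Let h_i = expected steps to first reach 4 from state i.
Boundary: h_4 = 0.
First-step equations for the other states:
  h_1 = 1 + 3/10*h_1 + 1/10*h_2 + 2/5*h_3 + 1/10*h_4 + 1/10*h_5
  h_2 = 1 + 1/10*h_1 + 1/10*h_2 + 1/10*h_3 + 3/10*h_4 + 2/5*h_5
  h_3 = 1 + 1/10*h_1 + 3/10*h_2 + 1/5*h_3 + 1/5*h_4 + 1/5*h_5
  h_5 = 1 + 1/5*h_1 + 1/5*h_2 + 1/5*h_3 + 3/10*h_4 + 1/10*h_5

Substituting h_4 = 0 and rearranging gives the linear system (I - Q) h = 1:
  [7/10, -1/10, -2/5, -1/10] . (h_1, h_2, h_3, h_5) = 1
  [-1/10, 9/10, -1/10, -2/5] . (h_1, h_2, h_3, h_5) = 1
  [-1/10, -3/10, 4/5, -1/5] . (h_1, h_2, h_3, h_5) = 1
  [-1/5, -1/5, -1/5, 9/10] . (h_1, h_2, h_3, h_5) = 1

Solving yields:
  h_1 = 6295/1231
  h_2 = 4925/1231
  h_3 = 5440/1231
  h_5 = 5070/1231

Starting state is 2, so the expected hitting time is h_2 = 4925/1231.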